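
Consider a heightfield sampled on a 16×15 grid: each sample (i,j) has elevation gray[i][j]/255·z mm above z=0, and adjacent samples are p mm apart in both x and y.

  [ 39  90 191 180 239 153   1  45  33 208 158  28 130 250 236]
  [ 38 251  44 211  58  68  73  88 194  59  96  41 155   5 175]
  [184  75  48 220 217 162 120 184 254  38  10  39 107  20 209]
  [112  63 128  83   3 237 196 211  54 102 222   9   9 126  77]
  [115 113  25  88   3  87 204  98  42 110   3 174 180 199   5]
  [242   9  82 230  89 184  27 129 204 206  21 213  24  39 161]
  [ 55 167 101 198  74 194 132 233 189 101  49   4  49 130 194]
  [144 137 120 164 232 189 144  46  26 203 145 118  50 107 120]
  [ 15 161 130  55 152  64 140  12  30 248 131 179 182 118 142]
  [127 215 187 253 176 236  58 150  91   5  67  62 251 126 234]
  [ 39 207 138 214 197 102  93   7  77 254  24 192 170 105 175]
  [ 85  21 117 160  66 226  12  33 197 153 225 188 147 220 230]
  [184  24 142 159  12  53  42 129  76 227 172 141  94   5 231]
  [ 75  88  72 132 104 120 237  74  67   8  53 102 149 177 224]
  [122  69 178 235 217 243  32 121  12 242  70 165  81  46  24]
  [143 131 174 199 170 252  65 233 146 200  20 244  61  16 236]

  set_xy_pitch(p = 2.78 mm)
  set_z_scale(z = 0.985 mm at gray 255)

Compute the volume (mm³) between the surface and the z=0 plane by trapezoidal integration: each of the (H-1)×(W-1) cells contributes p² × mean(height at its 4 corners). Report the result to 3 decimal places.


764.233

height_mm = gray/255 × 0.985; cell vol = 2.78² × mean(4 corners)
unit = 2.78² × 0.985 / (4×255) = 0.00746321 mm³ per gray-sum
row 0: Σ corner-gray over 14 cells = 6586  → 49.1527
row 1: Σ corner-gray over 14 cells = 6280  → 46.8690
row 2: Σ corner-gray over 14 cells = 6456  → 48.1825
row 3: Σ corner-gray over 14 cells = 5847  → 43.6374
row 4: Σ corner-gray over 14 cells = 6089  → 45.4435
row 5: Σ corner-gray over 14 cells = 6808  → 50.8095
row 6: Σ corner-gray over 14 cells = 7117  → 53.1157
row 7: Σ corner-gray over 14 cells = 6987  → 52.1454
row 8: Σ corner-gray over 14 cells = 7476  → 55.7950
row 9: Σ corner-gray over 14 cells = 7889  → 58.8773
row 10: Σ corner-gray over 14 cells = 7619  → 56.8622
row 11: Σ corner-gray over 14 cells = 6812  → 50.8394
row 12: Σ corner-gray over 14 cells = 6032  → 45.0181
row 13: Σ corner-gray over 14 cells = 6633  → 49.5035
row 14: Σ corner-gray over 14 cells = 7769  → 57.9817
Σ rows: total corner-gray = 102400  → 764.2327 mm³


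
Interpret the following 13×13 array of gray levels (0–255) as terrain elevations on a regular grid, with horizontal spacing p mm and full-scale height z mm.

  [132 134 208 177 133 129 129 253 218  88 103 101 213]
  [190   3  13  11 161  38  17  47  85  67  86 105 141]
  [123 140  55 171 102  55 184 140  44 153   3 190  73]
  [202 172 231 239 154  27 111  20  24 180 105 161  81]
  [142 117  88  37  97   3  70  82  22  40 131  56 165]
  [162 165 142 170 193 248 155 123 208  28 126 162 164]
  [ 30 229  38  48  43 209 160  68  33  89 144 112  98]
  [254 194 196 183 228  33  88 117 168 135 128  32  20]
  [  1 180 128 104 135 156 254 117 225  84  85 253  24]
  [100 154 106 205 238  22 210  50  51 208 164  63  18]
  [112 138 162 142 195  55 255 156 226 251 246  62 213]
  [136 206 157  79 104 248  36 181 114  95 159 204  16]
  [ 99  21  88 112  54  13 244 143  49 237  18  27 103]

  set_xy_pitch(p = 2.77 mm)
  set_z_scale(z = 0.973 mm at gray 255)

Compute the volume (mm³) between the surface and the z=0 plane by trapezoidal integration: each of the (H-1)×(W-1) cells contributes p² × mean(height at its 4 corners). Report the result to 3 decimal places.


521.247

height_mm = gray/255 × 0.973; cell vol = 2.77² × mean(4 corners)
unit = 2.77² × 0.973 / (4×255) = 0.00731934 mm³ per gray-sum
row 0: Σ corner-gray over 12 cells = 5288  → 38.7047
row 1: Σ corner-gray over 12 cells = 4267  → 31.2316
row 2: Σ corner-gray over 12 cells = 5801  → 42.4595
row 3: Σ corner-gray over 12 cells = 4924  → 36.0405
row 4: Σ corner-gray over 12 cells = 5559  → 40.6882
row 5: Σ corner-gray over 12 cells = 6240  → 45.6727
row 6: Σ corner-gray over 12 cells = 5752  → 42.1009
row 7: Σ corner-gray over 12 cells = 6745  → 49.3690
row 8: Σ corner-gray over 12 cells = 6527  → 47.7734
row 9: Σ corner-gray over 12 cells = 7161  → 52.4138
row 10: Σ corner-gray over 12 cells = 7419  → 54.3022
row 11: Σ corner-gray over 12 cells = 5532  → 40.4906
Σ rows: total corner-gray = 71215  → 521.2471 mm³


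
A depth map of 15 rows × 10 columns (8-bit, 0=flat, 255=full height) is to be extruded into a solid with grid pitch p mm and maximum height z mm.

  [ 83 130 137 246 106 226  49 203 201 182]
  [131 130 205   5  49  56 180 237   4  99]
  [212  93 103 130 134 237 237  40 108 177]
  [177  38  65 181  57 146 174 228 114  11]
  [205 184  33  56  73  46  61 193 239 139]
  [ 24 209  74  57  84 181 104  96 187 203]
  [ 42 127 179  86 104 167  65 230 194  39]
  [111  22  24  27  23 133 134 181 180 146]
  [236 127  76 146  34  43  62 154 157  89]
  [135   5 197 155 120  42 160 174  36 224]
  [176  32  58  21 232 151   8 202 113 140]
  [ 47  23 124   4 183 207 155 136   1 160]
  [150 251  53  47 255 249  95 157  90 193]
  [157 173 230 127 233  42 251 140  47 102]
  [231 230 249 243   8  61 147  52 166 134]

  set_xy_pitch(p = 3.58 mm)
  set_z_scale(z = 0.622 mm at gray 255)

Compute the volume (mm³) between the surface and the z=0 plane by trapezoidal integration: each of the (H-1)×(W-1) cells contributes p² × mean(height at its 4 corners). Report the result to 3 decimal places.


height_mm = gray/255 × 0.622; cell vol = 3.58² × mean(4 corners)
unit = 3.58² × 0.622 / (4×255) = 0.00781549 mm³ per gray-sum
row 0: Σ corner-gray over 9 cells = 4823  → 37.6941
row 1: Σ corner-gray over 9 cells = 4515  → 35.2869
row 2: Σ corner-gray over 9 cells = 4747  → 37.1001
row 3: Σ corner-gray over 9 cells = 4308  → 33.6691
row 4: Σ corner-gray over 9 cells = 4325  → 33.8020
row 5: Σ corner-gray over 9 cells = 4596  → 35.9200
row 6: Σ corner-gray over 9 cells = 4090  → 31.9654
row 7: Σ corner-gray over 9 cells = 3628  → 28.3546
row 8: Σ corner-gray over 9 cells = 4060  → 31.7309
row 9: Σ corner-gray over 9 cells = 4087  → 31.9419
row 10: Σ corner-gray over 9 cells = 3823  → 29.8786
row 11: Σ corner-gray over 9 cells = 4610  → 36.0294
row 12: Σ corner-gray over 9 cells = 5482  → 42.8445
row 13: Σ corner-gray over 9 cells = 5422  → 42.3756
Σ rows: total corner-gray = 62516  → 488.5932 mm³

488.593


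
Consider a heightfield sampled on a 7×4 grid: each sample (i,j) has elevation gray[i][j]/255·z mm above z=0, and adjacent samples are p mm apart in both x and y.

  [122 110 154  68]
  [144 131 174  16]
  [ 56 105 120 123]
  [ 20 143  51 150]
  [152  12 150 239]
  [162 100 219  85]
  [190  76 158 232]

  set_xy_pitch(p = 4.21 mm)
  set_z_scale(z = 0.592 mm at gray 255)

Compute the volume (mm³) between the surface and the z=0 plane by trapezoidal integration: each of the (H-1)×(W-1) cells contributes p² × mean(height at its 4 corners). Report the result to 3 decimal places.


height_mm = gray/255 × 0.592; cell vol = 4.21² × mean(4 corners)
unit = 4.21² × 0.592 / (4×255) = 0.0102869 mm³ per gray-sum
row 0: Σ corner-gray over 3 cells = 1488  → 15.3069
row 1: Σ corner-gray over 3 cells = 1399  → 14.3914
row 2: Σ corner-gray over 3 cells = 1187  → 12.2106
row 3: Σ corner-gray over 3 cells = 1273  → 13.0953
row 4: Σ corner-gray over 3 cells = 1600  → 16.4591
row 5: Σ corner-gray over 3 cells = 1775  → 18.2593
Σ rows: total corner-gray = 8722  → 89.7226 mm³

89.723


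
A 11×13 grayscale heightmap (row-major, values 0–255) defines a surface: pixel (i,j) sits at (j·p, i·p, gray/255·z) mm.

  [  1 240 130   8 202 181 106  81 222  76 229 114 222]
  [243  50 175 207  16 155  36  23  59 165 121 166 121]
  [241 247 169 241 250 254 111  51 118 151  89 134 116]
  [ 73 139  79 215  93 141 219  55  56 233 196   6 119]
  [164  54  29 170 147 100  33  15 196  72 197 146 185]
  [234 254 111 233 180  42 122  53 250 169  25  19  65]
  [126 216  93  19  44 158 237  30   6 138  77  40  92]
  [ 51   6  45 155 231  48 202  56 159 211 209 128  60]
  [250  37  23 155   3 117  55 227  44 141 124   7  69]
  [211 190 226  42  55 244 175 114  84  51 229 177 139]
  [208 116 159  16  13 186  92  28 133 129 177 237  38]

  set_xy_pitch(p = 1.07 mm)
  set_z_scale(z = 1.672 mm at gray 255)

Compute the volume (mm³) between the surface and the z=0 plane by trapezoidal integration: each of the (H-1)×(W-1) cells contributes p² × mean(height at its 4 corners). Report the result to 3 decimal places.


111.848

height_mm = gray/255 × 1.672; cell vol = 1.07² × mean(4 corners)
unit = 1.07² × 1.672 / (4×255) = 0.00187674 mm³ per gray-sum
row 0: Σ corner-gray over 12 cells = 6111  → 11.4687
row 1: Σ corner-gray over 12 cells = 6697  → 12.5685
row 2: Σ corner-gray over 12 cells = 7043  → 13.2179
row 3: Σ corner-gray over 12 cells = 5723  → 10.7406
row 4: Σ corner-gray over 12 cells = 5882  → 11.0390
row 5: Σ corner-gray over 12 cells = 5549  → 10.4140
row 6: Σ corner-gray over 12 cells = 5345  → 10.0312
row 7: Σ corner-gray over 12 cells = 5196  → 9.7515
row 8: Σ corner-gray over 12 cells = 5709  → 10.7143
row 9: Σ corner-gray over 12 cells = 6342  → 11.9023
Σ rows: total corner-gray = 59597  → 111.8480 mm³


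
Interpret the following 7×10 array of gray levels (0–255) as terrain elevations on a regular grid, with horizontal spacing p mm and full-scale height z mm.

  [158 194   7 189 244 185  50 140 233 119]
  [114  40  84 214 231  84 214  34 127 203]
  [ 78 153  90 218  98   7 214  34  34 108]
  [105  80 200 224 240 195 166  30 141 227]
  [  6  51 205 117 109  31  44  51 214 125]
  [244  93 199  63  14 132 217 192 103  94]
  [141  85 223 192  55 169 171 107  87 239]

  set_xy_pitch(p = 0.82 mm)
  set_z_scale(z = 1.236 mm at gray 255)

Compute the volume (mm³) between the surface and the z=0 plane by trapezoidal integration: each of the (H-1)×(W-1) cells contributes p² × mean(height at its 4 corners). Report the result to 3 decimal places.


height_mm = gray/255 × 1.236; cell vol = 0.82² × mean(4 corners)
unit = 0.82² × 1.236 / (4×255) = 0.000814791 mm³ per gray-sum
row 0: Σ corner-gray over 9 cells = 5134  → 4.1831
row 1: Σ corner-gray over 9 cells = 4255  → 3.4669
row 2: Σ corner-gray over 9 cells = 4766  → 3.8833
row 3: Σ corner-gray over 9 cells = 4659  → 3.7961
row 4: Σ corner-gray over 9 cells = 4139  → 3.3724
row 5: Σ corner-gray over 9 cells = 4922  → 4.0104
Σ rows: total corner-gray = 27875  → 22.7123 mm³

22.712


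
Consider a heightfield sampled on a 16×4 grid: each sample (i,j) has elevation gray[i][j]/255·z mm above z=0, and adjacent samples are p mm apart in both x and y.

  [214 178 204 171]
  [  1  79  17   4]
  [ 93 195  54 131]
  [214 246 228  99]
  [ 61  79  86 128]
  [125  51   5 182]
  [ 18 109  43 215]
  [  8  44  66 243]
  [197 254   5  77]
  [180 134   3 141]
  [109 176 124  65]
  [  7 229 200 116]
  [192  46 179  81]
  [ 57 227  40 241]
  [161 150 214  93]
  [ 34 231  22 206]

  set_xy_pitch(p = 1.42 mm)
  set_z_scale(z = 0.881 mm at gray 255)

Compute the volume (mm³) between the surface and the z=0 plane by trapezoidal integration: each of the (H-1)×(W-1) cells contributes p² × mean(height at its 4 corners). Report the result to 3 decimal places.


height_mm = gray/255 × 0.881; cell vol = 1.42² × mean(4 corners)
unit = 1.42² × 0.881 / (4×255) = 0.00174162 mm³ per gray-sum
row 0: Σ corner-gray over 3 cells = 1346  → 2.3442
row 1: Σ corner-gray over 3 cells = 919  → 1.6005
row 2: Σ corner-gray over 3 cells = 1983  → 3.4536
row 3: Σ corner-gray over 3 cells = 1780  → 3.1001
row 4: Σ corner-gray over 3 cells = 938  → 1.6336
row 5: Σ corner-gray over 3 cells = 956  → 1.6650
row 6: Σ corner-gray over 3 cells = 1008  → 1.7555
row 7: Σ corner-gray over 3 cells = 1263  → 2.1997
row 8: Σ corner-gray over 3 cells = 1387  → 2.4156
row 9: Σ corner-gray over 3 cells = 1369  → 2.3843
row 10: Σ corner-gray over 3 cells = 1755  → 3.0565
row 11: Σ corner-gray over 3 cells = 1704  → 2.9677
row 12: Σ corner-gray over 3 cells = 1555  → 2.7082
row 13: Σ corner-gray over 3 cells = 1814  → 3.1593
row 14: Σ corner-gray over 3 cells = 1728  → 3.0095
Σ rows: total corner-gray = 21505  → 37.4535 mm³

37.453


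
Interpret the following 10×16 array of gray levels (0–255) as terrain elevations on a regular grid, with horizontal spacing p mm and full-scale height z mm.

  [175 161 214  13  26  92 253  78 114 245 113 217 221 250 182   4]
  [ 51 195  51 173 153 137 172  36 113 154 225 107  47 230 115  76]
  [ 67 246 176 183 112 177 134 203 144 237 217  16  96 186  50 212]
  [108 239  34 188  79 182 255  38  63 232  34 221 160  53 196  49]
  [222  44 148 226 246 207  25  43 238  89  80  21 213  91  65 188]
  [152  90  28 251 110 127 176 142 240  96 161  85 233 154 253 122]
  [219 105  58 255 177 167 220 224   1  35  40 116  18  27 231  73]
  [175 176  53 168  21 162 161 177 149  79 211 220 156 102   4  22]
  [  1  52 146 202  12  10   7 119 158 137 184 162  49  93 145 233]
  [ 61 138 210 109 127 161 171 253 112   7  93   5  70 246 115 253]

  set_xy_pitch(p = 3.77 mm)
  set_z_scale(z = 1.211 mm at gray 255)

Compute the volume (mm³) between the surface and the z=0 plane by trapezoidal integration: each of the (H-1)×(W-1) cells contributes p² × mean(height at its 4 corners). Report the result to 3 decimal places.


height_mm = gray/255 × 1.211; cell vol = 3.77² × mean(4 corners)
unit = 3.77² × 1.211 / (4×255) = 0.0168743 mm³ per gray-sum
row 0: Σ corner-gray over 15 cells = 8480  → 143.0944
row 1: Σ corner-gray over 15 cells = 8576  → 144.7143
row 2: Σ corner-gray over 15 cells = 8738  → 147.4479
row 3: Σ corner-gray over 15 cells = 7987  → 134.7753
row 4: Σ corner-gray over 15 cells = 8448  → 142.5544
row 5: Σ corner-gray over 15 cells = 8206  → 138.4708
row 6: Σ corner-gray over 15 cells = 7515  → 126.8106
row 7: Σ corner-gray over 15 cells = 7061  → 119.1497
row 8: Σ corner-gray over 15 cells = 7134  → 120.3815
Σ rows: total corner-gray = 72145  → 1217.3989 mm³

1217.399


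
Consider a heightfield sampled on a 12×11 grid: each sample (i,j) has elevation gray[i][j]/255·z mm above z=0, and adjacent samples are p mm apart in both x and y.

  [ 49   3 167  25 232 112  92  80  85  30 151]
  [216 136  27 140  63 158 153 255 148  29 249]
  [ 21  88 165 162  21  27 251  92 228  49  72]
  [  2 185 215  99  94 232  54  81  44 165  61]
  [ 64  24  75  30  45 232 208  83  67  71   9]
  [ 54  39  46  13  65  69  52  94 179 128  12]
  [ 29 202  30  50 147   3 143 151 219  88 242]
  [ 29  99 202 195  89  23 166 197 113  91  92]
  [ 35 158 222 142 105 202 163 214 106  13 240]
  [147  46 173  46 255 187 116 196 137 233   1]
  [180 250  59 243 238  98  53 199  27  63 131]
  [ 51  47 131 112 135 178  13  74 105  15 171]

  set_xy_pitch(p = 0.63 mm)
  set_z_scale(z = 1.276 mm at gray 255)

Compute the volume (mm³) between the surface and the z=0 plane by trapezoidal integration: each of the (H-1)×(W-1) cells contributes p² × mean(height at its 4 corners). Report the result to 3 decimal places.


25.619

height_mm = gray/255 × 1.276; cell vol = 0.63² × mean(4 corners)
unit = 0.63² × 1.276 / (4×255) = 0.000496514 mm³ per gray-sum
row 0: Σ corner-gray over 10 cells = 4535  → 2.2517
row 1: Σ corner-gray over 10 cells = 4942  → 2.4538
row 2: Σ corner-gray over 10 cells = 4660  → 2.3138
row 3: Σ corner-gray over 10 cells = 4144  → 2.0576
row 4: Σ corner-gray over 10 cells = 3179  → 1.5784
row 5: Σ corner-gray over 10 cells = 3773  → 1.8733
row 6: Σ corner-gray over 10 cells = 4808  → 2.3872
row 7: Σ corner-gray over 10 cells = 5396  → 2.6792
row 8: Σ corner-gray over 10 cells = 5851  → 2.9051
row 9: Σ corner-gray over 10 cells = 5697  → 2.8286
row 10: Σ corner-gray over 10 cells = 4613  → 2.2904
Σ rows: total corner-gray = 51598  → 25.6191 mm³


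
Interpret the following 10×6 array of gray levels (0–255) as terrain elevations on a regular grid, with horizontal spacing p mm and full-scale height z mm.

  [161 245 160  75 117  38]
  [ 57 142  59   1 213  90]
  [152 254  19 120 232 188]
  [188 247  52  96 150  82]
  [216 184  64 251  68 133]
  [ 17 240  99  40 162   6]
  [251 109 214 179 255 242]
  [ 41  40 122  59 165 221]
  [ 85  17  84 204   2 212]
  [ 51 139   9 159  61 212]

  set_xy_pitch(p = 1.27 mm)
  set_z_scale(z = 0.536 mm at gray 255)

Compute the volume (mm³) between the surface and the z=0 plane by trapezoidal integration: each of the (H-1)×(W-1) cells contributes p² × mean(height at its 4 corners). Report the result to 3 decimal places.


19.770

height_mm = gray/255 × 0.536; cell vol = 1.27² × mean(4 corners)
unit = 1.27² × 0.536 / (4×255) = 0.000847563 mm³ per gray-sum
row 0: Σ corner-gray over 5 cells = 2370  → 2.0087
row 1: Σ corner-gray over 5 cells = 2567  → 2.1757
row 2: Σ corner-gray over 5 cells = 2950  → 2.5003
row 3: Σ corner-gray over 5 cells = 2843  → 2.4096
row 4: Σ corner-gray over 5 cells = 2588  → 2.1935
row 5: Σ corner-gray over 5 cells = 3112  → 2.6376
row 6: Σ corner-gray over 5 cells = 3041  → 2.5774
row 7: Σ corner-gray over 5 cells = 1945  → 1.6485
row 8: Σ corner-gray over 5 cells = 1910  → 1.6188
Σ rows: total corner-gray = 23326  → 19.7703 mm³


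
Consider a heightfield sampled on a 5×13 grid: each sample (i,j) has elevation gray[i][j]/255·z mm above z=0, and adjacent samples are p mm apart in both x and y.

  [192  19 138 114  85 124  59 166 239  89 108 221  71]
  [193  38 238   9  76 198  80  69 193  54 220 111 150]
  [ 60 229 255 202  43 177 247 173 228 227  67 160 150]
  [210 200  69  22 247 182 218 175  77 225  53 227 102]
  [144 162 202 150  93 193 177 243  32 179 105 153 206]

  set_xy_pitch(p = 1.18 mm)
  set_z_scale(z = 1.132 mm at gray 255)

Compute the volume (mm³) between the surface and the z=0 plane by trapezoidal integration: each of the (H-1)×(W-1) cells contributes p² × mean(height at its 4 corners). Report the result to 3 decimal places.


43.888

height_mm = gray/255 × 1.132; cell vol = 1.18² × mean(4 corners)
unit = 1.18² × 1.132 / (4×255) = 0.00154529 mm³ per gray-sum
row 0: Σ corner-gray over 12 cells = 5902  → 9.1203
row 1: Σ corner-gray over 12 cells = 7141  → 11.0349
row 2: Σ corner-gray over 12 cells = 7928  → 12.2511
row 3: Σ corner-gray over 12 cells = 7430  → 11.4815
Σ rows: total corner-gray = 28401  → 43.8878 mm³


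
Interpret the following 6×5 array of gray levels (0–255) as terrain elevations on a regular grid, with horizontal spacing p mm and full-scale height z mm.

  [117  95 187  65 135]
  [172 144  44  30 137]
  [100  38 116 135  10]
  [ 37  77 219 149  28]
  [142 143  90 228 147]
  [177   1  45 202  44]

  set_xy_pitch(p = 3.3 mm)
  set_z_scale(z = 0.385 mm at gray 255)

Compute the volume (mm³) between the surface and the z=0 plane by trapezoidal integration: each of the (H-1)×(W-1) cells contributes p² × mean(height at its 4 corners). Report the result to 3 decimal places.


height_mm = gray/255 × 0.385; cell vol = 3.3² × mean(4 corners)
unit = 3.3² × 0.385 / (4×255) = 0.00411044 mm³ per gray-sum
row 0: Σ corner-gray over 4 cells = 1691  → 6.9508
row 1: Σ corner-gray over 4 cells = 1433  → 5.8903
row 2: Σ corner-gray over 4 cells = 1643  → 6.7535
row 3: Σ corner-gray over 4 cells = 2166  → 8.9032
row 4: Σ corner-gray over 4 cells = 1928  → 7.9249
Σ rows: total corner-gray = 8861  → 36.4226 mm³

36.423


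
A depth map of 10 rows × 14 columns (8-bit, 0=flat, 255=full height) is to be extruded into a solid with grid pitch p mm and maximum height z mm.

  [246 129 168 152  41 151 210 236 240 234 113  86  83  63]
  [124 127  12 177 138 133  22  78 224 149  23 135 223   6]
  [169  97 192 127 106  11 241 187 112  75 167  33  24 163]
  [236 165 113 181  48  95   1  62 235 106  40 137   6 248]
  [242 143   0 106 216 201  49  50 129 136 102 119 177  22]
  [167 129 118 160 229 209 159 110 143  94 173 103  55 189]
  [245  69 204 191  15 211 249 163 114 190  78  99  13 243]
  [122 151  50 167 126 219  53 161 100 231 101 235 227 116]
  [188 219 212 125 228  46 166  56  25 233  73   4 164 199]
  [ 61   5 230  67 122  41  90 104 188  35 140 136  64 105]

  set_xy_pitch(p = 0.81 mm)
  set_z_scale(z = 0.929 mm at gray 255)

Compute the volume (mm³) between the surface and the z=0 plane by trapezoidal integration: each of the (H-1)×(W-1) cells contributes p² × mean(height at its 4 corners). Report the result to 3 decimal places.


height_mm = gray/255 × 0.929; cell vol = 0.81² × mean(4 corners)
unit = 0.81² × 0.929 / (4×255) = 0.000597566 mm³ per gray-sum
row 0: Σ corner-gray over 13 cells = 7007  → 4.1871
row 1: Σ corner-gray over 13 cells = 6088  → 3.6380
row 2: Σ corner-gray over 13 cells = 5938  → 3.5483
row 3: Σ corner-gray over 13 cells = 5982  → 3.5746
row 4: Σ corner-gray over 13 cells = 6840  → 4.0873
row 5: Σ corner-gray over 13 cells = 7400  → 4.4220
row 6: Σ corner-gray over 13 cells = 7560  → 4.5176
row 7: Σ corner-gray over 13 cells = 7369  → 4.4035
row 8: Σ corner-gray over 13 cells = 6099  → 3.6446
Σ rows: total corner-gray = 60283  → 36.0230 mm³

36.023


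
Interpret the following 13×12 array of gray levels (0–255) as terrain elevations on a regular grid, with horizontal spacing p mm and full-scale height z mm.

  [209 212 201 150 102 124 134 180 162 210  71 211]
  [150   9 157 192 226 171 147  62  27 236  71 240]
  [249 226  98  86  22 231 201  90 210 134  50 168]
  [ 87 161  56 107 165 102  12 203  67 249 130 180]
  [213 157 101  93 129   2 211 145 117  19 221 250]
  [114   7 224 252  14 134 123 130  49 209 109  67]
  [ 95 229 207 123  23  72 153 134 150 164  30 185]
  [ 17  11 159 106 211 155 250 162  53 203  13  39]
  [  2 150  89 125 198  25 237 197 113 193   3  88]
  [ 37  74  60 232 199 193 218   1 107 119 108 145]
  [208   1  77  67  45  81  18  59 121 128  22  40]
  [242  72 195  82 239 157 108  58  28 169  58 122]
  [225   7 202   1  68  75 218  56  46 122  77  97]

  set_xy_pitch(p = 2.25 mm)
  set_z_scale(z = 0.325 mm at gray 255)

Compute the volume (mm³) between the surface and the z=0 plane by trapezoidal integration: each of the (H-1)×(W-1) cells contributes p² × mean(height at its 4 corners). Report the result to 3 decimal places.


height_mm = gray/255 × 0.325; cell vol = 2.25² × mean(4 corners)
unit = 2.25² × 0.325 / (4×255) = 0.00161305 mm³ per gray-sum
row 0: Σ corner-gray over 11 cells = 6498  → 10.4816
row 1: Σ corner-gray over 11 cells = 6099  → 9.8380
row 2: Σ corner-gray over 11 cells = 5884  → 9.4912
row 3: Σ corner-gray over 11 cells = 5624  → 9.0718
row 4: Σ corner-gray over 11 cells = 5536  → 8.9299
row 5: Σ corner-gray over 11 cells = 5533  → 8.9250
row 6: Σ corner-gray over 11 cells = 5552  → 8.9557
row 7: Σ corner-gray over 11 cells = 5452  → 8.7944
row 8: Σ corner-gray over 11 cells = 5554  → 8.9589
row 9: Σ corner-gray over 11 cells = 4290  → 6.9200
row 10: Σ corner-gray over 11 cells = 4182  → 6.7458
row 11: Σ corner-gray over 11 cells = 4762  → 7.6814
Σ rows: total corner-gray = 64966  → 104.7935 mm³

104.794


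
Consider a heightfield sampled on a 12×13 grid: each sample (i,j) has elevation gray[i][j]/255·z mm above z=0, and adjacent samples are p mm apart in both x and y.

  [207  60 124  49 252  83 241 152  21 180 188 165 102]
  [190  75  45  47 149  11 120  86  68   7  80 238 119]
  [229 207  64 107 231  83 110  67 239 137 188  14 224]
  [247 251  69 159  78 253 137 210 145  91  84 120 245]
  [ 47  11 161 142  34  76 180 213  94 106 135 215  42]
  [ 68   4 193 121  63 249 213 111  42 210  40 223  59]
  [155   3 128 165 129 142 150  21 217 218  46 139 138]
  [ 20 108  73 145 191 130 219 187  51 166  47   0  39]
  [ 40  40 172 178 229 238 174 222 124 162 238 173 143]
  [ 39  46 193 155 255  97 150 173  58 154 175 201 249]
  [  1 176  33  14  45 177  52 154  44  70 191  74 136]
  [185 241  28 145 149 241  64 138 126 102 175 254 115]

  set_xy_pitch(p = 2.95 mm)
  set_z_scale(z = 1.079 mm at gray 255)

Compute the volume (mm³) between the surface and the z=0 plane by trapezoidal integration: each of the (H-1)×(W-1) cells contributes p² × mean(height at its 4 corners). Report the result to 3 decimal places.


height_mm = gray/255 × 1.079; cell vol = 2.95² × mean(4 corners)
unit = 2.95² × 1.079 / (4×255) = 0.00920588 mm³ per gray-sum
row 0: Σ corner-gray over 12 cells = 5500  → 50.6323
row 1: Σ corner-gray over 12 cells = 5508  → 50.7060
row 2: Σ corner-gray over 12 cells = 7033  → 64.7450
row 3: Σ corner-gray over 12 cells = 6509  → 59.9211
row 4: Σ corner-gray over 12 cells = 5888  → 54.2042
row 5: Σ corner-gray over 12 cells = 6074  → 55.9165
row 6: Σ corner-gray over 12 cells = 5702  → 52.4919
row 7: Σ corner-gray over 12 cells = 6776  → 62.3790
row 8: Σ corner-gray over 12 cells = 7685  → 70.7472
row 9: Σ corner-gray over 12 cells = 5799  → 53.3849
row 10: Σ corner-gray over 12 cells = 5823  → 53.6058
Σ rows: total corner-gray = 68297  → 628.7340 mm³

628.734


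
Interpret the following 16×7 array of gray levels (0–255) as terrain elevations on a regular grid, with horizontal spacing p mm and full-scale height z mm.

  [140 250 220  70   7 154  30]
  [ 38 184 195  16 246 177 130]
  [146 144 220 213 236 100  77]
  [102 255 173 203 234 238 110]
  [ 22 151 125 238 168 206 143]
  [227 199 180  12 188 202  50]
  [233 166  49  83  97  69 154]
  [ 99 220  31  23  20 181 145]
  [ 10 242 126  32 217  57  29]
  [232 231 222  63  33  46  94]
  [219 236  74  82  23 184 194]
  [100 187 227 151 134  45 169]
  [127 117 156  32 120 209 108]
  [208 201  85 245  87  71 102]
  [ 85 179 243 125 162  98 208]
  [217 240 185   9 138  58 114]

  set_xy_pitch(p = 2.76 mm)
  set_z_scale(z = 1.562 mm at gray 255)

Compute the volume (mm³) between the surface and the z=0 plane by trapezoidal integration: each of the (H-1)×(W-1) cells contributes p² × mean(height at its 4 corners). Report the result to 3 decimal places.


height_mm = gray/255 × 1.562; cell vol = 2.76² × mean(4 corners)
unit = 2.76² × 1.562 / (4×255) = 0.0116654 mm³ per gray-sum
row 0: Σ corner-gray over 6 cells = 3376  → 39.3823
row 1: Σ corner-gray over 6 cells = 3853  → 44.9467
row 2: Σ corner-gray over 6 cells = 4467  → 52.1093
row 3: Σ corner-gray over 6 cells = 4359  → 50.8494
row 4: Σ corner-gray over 6 cells = 3780  → 44.0951
row 5: Σ corner-gray over 6 cells = 3154  → 36.7926
row 6: Σ corner-gray over 6 cells = 2509  → 29.2684
row 7: Σ corner-gray over 6 cells = 2581  → 30.1084
row 8: Σ corner-gray over 6 cells = 2903  → 33.8646
row 9: Σ corner-gray over 6 cells = 3127  → 36.4777
row 10: Σ corner-gray over 6 cells = 3368  → 39.2890
row 11: Σ corner-gray over 6 cells = 3260  → 38.0292
row 12: Σ corner-gray over 6 cells = 3191  → 37.2242
row 13: Σ corner-gray over 6 cells = 3595  → 41.9371
row 14: Σ corner-gray over 6 cells = 3498  → 40.8055
Σ rows: total corner-gray = 51021  → 595.1795 mm³

595.180


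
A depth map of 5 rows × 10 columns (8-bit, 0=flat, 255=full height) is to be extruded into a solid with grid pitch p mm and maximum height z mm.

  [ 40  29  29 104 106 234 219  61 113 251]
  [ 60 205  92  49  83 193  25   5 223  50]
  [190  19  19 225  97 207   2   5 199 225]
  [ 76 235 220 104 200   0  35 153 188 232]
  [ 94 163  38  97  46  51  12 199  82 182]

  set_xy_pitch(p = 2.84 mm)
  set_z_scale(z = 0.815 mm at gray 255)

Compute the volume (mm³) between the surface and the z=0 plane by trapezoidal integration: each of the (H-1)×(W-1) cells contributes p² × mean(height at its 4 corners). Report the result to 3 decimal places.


height_mm = gray/255 × 0.815; cell vol = 2.84² × mean(4 corners)
unit = 2.84² × 0.815 / (4×255) = 0.00644457 mm³ per gray-sum
row 0: Σ corner-gray over 9 cells = 3941  → 25.3981
row 1: Σ corner-gray over 9 cells = 3821  → 24.6247
row 2: Σ corner-gray over 9 cells = 4539  → 29.2519
row 3: Σ corner-gray over 9 cells = 4230  → 27.2605
Σ rows: total corner-gray = 16531  → 106.5352 mm³

106.535


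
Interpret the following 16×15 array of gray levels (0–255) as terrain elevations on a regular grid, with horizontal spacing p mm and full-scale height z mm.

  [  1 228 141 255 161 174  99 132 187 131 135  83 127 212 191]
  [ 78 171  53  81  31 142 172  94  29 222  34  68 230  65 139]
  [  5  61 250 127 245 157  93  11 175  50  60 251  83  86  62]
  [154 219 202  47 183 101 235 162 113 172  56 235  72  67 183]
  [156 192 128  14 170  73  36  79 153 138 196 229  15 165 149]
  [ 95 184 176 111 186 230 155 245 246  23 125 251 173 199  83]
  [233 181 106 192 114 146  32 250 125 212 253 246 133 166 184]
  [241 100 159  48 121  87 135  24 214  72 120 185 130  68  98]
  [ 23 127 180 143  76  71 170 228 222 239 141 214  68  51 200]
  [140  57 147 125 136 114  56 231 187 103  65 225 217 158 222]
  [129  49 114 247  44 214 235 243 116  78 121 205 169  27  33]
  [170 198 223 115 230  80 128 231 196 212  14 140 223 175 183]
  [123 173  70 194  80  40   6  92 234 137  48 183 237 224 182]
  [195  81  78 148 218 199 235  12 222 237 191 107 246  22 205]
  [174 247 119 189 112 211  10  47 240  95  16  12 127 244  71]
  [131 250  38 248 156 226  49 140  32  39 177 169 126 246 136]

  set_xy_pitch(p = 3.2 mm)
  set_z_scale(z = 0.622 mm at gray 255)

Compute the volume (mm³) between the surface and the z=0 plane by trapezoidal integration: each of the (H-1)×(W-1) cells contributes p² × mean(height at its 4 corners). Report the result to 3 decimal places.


740.017

height_mm = gray/255 × 0.622; cell vol = 3.2² × mean(4 corners)
unit = 3.2² × 0.622 / (4×255) = 0.00624439 mm³ per gray-sum
row 0: Σ corner-gray over 14 cells = 7323  → 45.7277
row 1: Σ corner-gray over 14 cells = 6366  → 39.7518
row 2: Σ corner-gray over 14 cells = 7430  → 46.3958
row 3: Σ corner-gray over 14 cells = 7546  → 47.1202
row 4: Σ corner-gray over 14 cells = 8267  → 51.6224
row 5: Σ corner-gray over 14 cells = 9515  → 59.4154
row 6: Σ corner-gray over 14 cells = 7994  → 49.9177
row 7: Σ corner-gray over 14 cells = 7348  → 45.8838
row 8: Σ corner-gray over 14 cells = 8087  → 50.4984
row 9: Σ corner-gray over 14 cells = 7890  → 49.2683
row 10: Σ corner-gray over 14 cells = 8569  → 53.5082
row 11: Σ corner-gray over 14 cells = 8424  → 52.6028
row 12: Σ corner-gray over 14 cells = 8133  → 50.7856
row 13: Σ corner-gray over 14 cells = 7975  → 49.7990
row 14: Σ corner-gray over 14 cells = 7642  → 47.7196
Σ rows: total corner-gray = 118509  → 740.0167 mm³


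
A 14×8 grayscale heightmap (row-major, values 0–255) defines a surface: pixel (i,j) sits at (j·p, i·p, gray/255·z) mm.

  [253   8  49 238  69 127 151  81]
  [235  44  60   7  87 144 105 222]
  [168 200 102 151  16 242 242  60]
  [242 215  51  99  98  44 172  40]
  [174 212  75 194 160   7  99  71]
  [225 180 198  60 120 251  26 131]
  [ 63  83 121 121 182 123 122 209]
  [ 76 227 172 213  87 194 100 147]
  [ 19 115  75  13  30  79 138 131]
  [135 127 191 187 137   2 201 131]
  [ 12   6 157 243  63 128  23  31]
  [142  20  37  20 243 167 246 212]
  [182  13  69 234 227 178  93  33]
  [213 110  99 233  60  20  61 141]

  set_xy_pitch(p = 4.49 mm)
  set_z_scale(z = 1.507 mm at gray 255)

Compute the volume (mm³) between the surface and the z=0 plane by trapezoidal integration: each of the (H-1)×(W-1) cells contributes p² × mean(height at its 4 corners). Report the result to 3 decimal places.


1334.155

height_mm = gray/255 × 1.507; cell vol = 4.49² × mean(4 corners)
unit = 4.49² × 1.507 / (4×255) = 0.0297856 mm³ per gray-sum
row 0: Σ corner-gray over 7 cells = 2969  → 88.4333
row 1: Σ corner-gray over 7 cells = 3485  → 103.8027
row 2: Σ corner-gray over 7 cells = 3774  → 112.4107
row 3: Σ corner-gray over 7 cells = 3379  → 100.6454
row 4: Σ corner-gray over 7 cells = 3765  → 112.1426
row 5: Σ corner-gray over 7 cells = 3802  → 113.2447
row 6: Σ corner-gray over 7 cells = 3985  → 118.6955
row 7: Σ corner-gray over 7 cells = 3259  → 97.0711
row 8: Σ corner-gray over 7 cells = 3006  → 89.5354
row 9: Σ corner-gray over 7 cells = 3239  → 96.4754
row 10: Σ corner-gray over 7 cells = 3103  → 92.4246
row 11: Σ corner-gray over 7 cells = 3663  → 109.1045
row 12: Σ corner-gray over 7 cells = 3363  → 100.1688
Σ rows: total corner-gray = 44792  → 1334.1548 mm³


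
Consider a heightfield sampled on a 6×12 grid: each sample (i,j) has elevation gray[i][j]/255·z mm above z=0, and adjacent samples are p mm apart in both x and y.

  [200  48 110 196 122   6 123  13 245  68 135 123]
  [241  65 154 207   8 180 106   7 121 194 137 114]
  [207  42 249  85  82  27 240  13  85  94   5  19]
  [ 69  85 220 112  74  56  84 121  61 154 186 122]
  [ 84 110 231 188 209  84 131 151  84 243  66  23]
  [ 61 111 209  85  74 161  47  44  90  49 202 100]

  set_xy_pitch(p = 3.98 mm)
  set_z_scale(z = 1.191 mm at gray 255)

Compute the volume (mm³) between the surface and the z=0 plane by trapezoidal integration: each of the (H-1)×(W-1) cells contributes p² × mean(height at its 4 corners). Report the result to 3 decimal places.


height_mm = gray/255 × 1.191; cell vol = 3.98² × mean(4 corners)
unit = 3.98² × 1.191 / (4×255) = 0.018496 mm³ per gray-sum
row 0: Σ corner-gray over 11 cells = 5168  → 95.5873
row 1: Σ corner-gray over 11 cells = 4783  → 88.4664
row 2: Σ corner-gray over 11 cells = 4567  → 84.4712
row 3: Σ corner-gray over 11 cells = 5598  → 103.5406
row 4: Σ corner-gray over 11 cells = 5406  → 99.9894
Σ rows: total corner-gray = 25522  → 472.0548 mm³

472.055


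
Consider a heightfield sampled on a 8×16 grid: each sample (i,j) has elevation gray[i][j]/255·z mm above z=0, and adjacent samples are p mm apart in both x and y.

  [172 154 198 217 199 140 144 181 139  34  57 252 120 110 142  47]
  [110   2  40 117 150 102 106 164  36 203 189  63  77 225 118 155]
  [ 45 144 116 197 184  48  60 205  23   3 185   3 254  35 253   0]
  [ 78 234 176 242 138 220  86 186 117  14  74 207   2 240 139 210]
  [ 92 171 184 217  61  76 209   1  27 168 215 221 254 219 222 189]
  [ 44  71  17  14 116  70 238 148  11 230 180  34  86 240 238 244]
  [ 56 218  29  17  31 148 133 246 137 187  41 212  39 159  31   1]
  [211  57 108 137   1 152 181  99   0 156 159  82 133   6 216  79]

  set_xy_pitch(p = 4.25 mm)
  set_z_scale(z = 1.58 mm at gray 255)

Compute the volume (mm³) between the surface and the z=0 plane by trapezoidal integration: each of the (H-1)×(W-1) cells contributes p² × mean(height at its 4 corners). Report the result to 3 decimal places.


1507.434

height_mm = gray/255 × 1.58; cell vol = 4.25² × mean(4 corners)
unit = 4.25² × 1.58 / (4×255) = 0.0279792 mm³ per gray-sum
row 0: Σ corner-gray over 15 cells = 7842  → 219.4126
row 1: Σ corner-gray over 15 cells = 6914  → 193.4480
row 2: Σ corner-gray over 15 cells = 7903  → 221.1194
row 3: Σ corner-gray over 15 cells = 9209  → 257.6601
row 4: Σ corner-gray over 15 cells = 8445  → 236.2841
row 5: Σ corner-gray over 15 cells = 6987  → 195.4904
row 6: Σ corner-gray over 15 cells = 6577  → 184.0190
Σ rows: total corner-gray = 53877  → 1507.4336 mm³


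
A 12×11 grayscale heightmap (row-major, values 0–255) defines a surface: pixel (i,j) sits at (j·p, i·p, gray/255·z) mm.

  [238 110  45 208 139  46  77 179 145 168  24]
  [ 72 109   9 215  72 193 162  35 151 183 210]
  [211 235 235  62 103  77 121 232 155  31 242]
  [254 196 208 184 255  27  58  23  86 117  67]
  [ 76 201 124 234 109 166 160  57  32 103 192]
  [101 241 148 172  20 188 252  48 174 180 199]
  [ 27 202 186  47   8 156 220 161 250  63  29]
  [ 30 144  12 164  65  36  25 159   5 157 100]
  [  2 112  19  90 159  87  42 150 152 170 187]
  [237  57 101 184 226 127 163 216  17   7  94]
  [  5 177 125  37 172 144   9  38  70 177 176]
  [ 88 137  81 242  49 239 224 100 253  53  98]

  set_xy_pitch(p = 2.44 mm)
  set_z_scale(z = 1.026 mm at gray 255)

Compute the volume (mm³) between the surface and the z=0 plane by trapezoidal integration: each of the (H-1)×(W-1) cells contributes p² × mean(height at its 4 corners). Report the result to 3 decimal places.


height_mm = gray/255 × 1.026; cell vol = 2.44² × mean(4 corners)
unit = 2.44² × 1.026 / (4×255) = 0.00598862 mm³ per gray-sum
row 0: Σ corner-gray over 10 cells = 5036  → 30.1587
row 1: Σ corner-gray over 10 cells = 5495  → 32.9075
row 2: Σ corner-gray over 10 cells = 5584  → 33.4405
row 3: Σ corner-gray over 10 cells = 5269  → 31.5540
row 4: Σ corner-gray over 10 cells = 5786  → 34.6502
row 5: Σ corner-gray over 10 cells = 5788  → 34.6621
row 6: Σ corner-gray over 10 cells = 4306  → 25.7870
row 7: Σ corner-gray over 10 cells = 3815  → 22.8466
row 8: Σ corner-gray over 10 cells = 4678  → 28.0148
row 9: Σ corner-gray over 10 cells = 4606  → 27.5836
row 10: Σ corner-gray over 10 cells = 5021  → 30.0689
Σ rows: total corner-gray = 55384  → 331.6738 mm³

331.674


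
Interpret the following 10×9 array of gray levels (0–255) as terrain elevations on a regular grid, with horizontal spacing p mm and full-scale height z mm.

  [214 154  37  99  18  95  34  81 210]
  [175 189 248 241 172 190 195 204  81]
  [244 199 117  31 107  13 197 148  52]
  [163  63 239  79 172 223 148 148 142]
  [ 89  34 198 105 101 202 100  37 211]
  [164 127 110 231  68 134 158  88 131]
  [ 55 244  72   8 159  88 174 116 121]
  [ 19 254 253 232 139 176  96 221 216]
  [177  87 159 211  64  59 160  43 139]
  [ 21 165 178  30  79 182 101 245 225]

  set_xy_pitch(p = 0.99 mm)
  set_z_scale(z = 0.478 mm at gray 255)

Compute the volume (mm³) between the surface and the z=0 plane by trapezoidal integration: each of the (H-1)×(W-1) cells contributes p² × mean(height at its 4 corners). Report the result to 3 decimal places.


18.440

height_mm = gray/255 × 0.478; cell vol = 0.99² × mean(4 corners)
unit = 0.99² × 0.478 / (4×255) = 0.000459302 mm³ per gray-sum
row 0: Σ corner-gray over 8 cells = 4594  → 2.1100
row 1: Σ corner-gray over 8 cells = 5054  → 2.3213
row 2: Σ corner-gray over 8 cells = 4369  → 2.0067
row 3: Σ corner-gray over 8 cells = 4303  → 1.9764
row 4: Σ corner-gray over 8 cells = 3981  → 1.8285
row 5: Σ corner-gray over 8 cells = 4025  → 1.8487
row 6: Σ corner-gray over 8 cells = 4875  → 2.2391
row 7: Σ corner-gray over 8 cells = 4859  → 2.2317
row 8: Σ corner-gray over 8 cells = 4088  → 1.8776
Σ rows: total corner-gray = 40148  → 18.4400 mm³


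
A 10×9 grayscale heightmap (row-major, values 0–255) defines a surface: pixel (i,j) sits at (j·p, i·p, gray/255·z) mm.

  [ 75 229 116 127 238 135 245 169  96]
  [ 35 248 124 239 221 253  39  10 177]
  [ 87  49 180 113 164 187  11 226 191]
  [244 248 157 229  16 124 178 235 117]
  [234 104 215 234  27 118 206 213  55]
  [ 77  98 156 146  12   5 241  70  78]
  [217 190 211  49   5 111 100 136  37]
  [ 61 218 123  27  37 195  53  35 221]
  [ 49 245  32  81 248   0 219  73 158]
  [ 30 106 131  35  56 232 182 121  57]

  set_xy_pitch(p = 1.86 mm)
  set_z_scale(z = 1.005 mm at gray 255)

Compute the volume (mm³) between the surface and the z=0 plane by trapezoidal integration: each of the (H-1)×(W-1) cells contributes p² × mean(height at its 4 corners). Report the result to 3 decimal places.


height_mm = gray/255 × 1.005; cell vol = 1.86² × mean(4 corners)
unit = 1.86² × 1.005 / (4×255) = 0.00340872 mm³ per gray-sum
row 0: Σ corner-gray over 8 cells = 5169  → 17.6197
row 1: Σ corner-gray over 8 cells = 4618  → 15.7415
row 2: Σ corner-gray over 8 cells = 4873  → 16.6107
row 3: Σ corner-gray over 8 cells = 5258  → 17.9231
row 4: Σ corner-gray over 8 cells = 4134  → 14.0917
row 5: Σ corner-gray over 8 cells = 3469  → 11.8249
row 6: Σ corner-gray over 8 cells = 3516  → 11.9851
row 7: Σ corner-gray over 8 cells = 3661  → 12.4793
row 8: Σ corner-gray over 8 cells = 3816  → 13.0077
Σ rows: total corner-gray = 38514  → 131.2836 mm³

131.284


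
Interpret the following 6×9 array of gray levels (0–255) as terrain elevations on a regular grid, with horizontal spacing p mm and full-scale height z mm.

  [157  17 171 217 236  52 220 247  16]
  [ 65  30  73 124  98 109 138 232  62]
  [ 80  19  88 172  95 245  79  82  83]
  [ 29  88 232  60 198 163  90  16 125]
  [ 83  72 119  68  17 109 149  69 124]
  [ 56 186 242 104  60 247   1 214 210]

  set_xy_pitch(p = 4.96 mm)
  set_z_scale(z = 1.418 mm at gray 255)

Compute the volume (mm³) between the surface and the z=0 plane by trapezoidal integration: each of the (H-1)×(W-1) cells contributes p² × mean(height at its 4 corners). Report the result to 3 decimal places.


626.050

height_mm = gray/255 × 1.418; cell vol = 4.96² × mean(4 corners)
unit = 4.96² × 1.418 / (4×255) = 0.034201 mm³ per gray-sum
row 0: Σ corner-gray over 8 cells = 4228  → 144.6020
row 1: Σ corner-gray over 8 cells = 3458  → 118.2672
row 2: Σ corner-gray over 8 cells = 3571  → 122.1319
row 3: Σ corner-gray over 8 cells = 3261  → 111.5296
row 4: Σ corner-gray over 8 cells = 3787  → 129.5194
Σ rows: total corner-gray = 18305  → 626.0502 mm³
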